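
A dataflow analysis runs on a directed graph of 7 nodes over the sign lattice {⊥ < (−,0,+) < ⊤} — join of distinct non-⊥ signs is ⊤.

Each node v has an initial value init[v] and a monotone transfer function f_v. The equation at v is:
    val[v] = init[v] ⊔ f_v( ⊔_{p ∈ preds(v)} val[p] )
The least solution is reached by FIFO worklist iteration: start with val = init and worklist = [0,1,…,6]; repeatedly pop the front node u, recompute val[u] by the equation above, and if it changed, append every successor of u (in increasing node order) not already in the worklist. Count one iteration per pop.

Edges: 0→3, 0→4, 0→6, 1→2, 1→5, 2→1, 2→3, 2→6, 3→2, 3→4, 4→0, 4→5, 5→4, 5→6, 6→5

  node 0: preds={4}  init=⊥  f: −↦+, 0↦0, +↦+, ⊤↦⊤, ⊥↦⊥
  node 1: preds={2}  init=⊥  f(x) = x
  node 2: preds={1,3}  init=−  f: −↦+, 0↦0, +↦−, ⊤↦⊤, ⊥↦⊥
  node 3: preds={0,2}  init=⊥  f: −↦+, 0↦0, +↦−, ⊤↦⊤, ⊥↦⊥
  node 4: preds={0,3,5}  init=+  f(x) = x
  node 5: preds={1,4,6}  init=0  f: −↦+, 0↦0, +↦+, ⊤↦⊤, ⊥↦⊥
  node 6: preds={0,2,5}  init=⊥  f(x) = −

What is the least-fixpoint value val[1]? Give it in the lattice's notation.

Worklist (14 pops):
  #1 pop 0: in=+ → + (was ⊥); enqueue []
  #2 pop 1: in=− → − (was ⊥); enqueue []
  #3 pop 2: in=− → ⊤ (was −); enqueue [1]
  #4 pop 3: in=⊤ → ⊤ (was ⊥); enqueue [2]
  #5 pop 4: in=⊤ → ⊤ (was +); enqueue [0]
  #6 pop 5: in=⊤ → ⊤ (was 0); enqueue [4]
  #7 pop 6: in=⊤ → − (was ⊥); enqueue [5]
  #8 pop 1: in=⊤ → ⊤ (was −); enqueue []
  #9 pop 2: in=⊤ → ⊤ (no change)
  #10 pop 0: in=⊤ → ⊤ (was +); enqueue [3,6]
  #11 pop 4: in=⊤ → ⊤ (no change)
  #12 pop 5: in=⊤ → ⊤ (no change)
  #13 pop 3: in=⊤ → ⊤ (no change)
  #14 pop 6: in=⊤ → − (no change)

Fixpoint:
  val[0] = ⊤
  val[1] = ⊤
  val[2] = ⊤
  val[3] = ⊤
  val[4] = ⊤
  val[5] = ⊤
  val[6] = −

⊤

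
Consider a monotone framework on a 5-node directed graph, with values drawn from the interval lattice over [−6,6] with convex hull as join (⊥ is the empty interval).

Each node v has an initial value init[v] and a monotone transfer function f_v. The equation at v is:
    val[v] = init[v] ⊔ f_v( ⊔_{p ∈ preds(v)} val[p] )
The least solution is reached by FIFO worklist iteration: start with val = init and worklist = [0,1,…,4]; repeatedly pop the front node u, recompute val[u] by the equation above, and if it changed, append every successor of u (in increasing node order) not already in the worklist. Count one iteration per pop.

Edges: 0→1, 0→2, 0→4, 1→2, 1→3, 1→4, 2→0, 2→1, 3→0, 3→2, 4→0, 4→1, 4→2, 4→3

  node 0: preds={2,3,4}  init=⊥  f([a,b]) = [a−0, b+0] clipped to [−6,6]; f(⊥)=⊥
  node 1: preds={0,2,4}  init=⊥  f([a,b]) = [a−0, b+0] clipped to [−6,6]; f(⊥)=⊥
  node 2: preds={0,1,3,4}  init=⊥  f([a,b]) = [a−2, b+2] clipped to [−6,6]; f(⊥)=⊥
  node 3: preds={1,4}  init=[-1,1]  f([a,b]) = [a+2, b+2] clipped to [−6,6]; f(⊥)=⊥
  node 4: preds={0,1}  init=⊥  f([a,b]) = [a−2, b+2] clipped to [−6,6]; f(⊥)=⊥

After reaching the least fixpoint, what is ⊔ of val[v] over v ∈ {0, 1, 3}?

Trace (22 dequeues):
  [1] u=0 | in [-1,1] | out [-1,1] | prev ⊥ | push {}
  [2] u=1 | in [-1,1] | out [-1,1] | prev ⊥ | push {}
  [3] u=2 | in [-1,1] | out [-3,3] | prev ⊥ | push {0,1}
  [4] u=3 | in [-1,1] | out [-1,3] | prev [-1,1] | push {2}
  [5] u=4 | in [-1,1] | out [-3,3] | prev ⊥ | push {3}
  [6] u=0 | in [-3,3] | out [-3,3] | prev [-1,1] | push {4}
  [7] u=1 | in [-3,3] | out [-3,3] | prev [-1,1] | push {}
  [8] u=2 | in [-3,3] | out [-5,5] | prev [-3,3] | push {0,1}
  [9] u=3 | in [-3,3] | out [-1,5] | prev [-1,3] | push {2}
  [10] u=4 | in [-3,3] | out [-5,5] | prev [-3,3] | push {3}
  [11] u=0 | in [-5,5] | out [-5,5] | prev [-3,3] | push {4}
  [12] u=1 | in [-5,5] | out [-5,5] | prev [-3,3] | push {}
  [13] u=2 | in [-5,5] | out [-6,6] | prev [-5,5] | push {0,1}
  [14] u=3 | in [-5,5] | out [-3,6] | prev [-1,5] | push {2}
  [15] u=4 | in [-5,5] | out [-6,6] | prev [-5,5] | push {3}
  [16] u=0 | in [-6,6] | out [-6,6] | prev [-5,5] | push {4}
  [17] u=1 | in [-6,6] | out [-6,6] | prev [-5,5] | push {}
  [18] u=2 | in [-6,6] | out [-6,6] | ==
  [19] u=3 | in [-6,6] | out [-4,6] | prev [-3,6] | push {0,2}
  [20] u=4 | in [-6,6] | out [-6,6] | ==
  [21] u=0 | in [-6,6] | out [-6,6] | ==
  [22] u=2 | in [-6,6] | out [-6,6] | ==

Converged values:
  [0] [-6,6]
  [1] [-6,6]
  [2] [-6,6]
  [3] [-4,6]
  [4] [-6,6]

[-6,6]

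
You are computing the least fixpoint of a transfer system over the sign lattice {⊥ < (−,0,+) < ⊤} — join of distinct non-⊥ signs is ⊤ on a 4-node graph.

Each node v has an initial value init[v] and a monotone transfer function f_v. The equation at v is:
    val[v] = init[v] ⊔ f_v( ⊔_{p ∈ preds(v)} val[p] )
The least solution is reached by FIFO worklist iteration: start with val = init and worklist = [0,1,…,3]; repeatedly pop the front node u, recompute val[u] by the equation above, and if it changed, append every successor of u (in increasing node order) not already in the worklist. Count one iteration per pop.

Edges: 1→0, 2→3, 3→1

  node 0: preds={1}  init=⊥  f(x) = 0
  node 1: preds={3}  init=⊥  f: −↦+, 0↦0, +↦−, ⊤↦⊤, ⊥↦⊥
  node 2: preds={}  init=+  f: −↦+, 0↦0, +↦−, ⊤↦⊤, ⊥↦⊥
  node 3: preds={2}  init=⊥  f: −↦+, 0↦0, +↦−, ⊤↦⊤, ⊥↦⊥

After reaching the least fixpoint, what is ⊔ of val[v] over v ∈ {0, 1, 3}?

Iteration log — 6 steps:
  step 1. node 0  ⊔preds=⊥  new=0  old=⊥  +wl: 
  step 2. node 1  ⊔preds=⊥  new=⊥  stable
  step 3. node 2  ⊔preds=⊥  new=+  stable
  step 4. node 3  ⊔preds=+  new=−  old=⊥  +wl: 1
  step 5. node 1  ⊔preds=−  new=+  old=⊥  +wl: 0
  step 6. node 0  ⊔preds=+  new=0  stable

Least fixpoint reached:
  node 0: 0
  node 1: +
  node 2: +
  node 3: −

⊤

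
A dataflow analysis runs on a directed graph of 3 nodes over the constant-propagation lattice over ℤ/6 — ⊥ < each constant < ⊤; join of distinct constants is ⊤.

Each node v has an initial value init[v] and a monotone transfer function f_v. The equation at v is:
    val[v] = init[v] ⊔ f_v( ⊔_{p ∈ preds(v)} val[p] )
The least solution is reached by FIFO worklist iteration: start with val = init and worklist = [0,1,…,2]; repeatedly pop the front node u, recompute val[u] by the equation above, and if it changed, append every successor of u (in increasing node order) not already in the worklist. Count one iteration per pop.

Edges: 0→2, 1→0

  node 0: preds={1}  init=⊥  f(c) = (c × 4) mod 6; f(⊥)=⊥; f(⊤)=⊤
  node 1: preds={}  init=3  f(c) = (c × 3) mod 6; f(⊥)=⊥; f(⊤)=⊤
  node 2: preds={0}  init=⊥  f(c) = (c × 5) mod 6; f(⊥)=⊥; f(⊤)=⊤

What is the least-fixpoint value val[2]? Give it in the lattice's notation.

0

Trace (3 dequeues):
  [1] u=0 | in 3 | out 0 | prev ⊥ | push {}
  [2] u=1 | in ⊥ | out 3 | ==
  [3] u=2 | in 0 | out 0 | prev ⊥ | push {}

Converged values:
  [0] 0
  [1] 3
  [2] 0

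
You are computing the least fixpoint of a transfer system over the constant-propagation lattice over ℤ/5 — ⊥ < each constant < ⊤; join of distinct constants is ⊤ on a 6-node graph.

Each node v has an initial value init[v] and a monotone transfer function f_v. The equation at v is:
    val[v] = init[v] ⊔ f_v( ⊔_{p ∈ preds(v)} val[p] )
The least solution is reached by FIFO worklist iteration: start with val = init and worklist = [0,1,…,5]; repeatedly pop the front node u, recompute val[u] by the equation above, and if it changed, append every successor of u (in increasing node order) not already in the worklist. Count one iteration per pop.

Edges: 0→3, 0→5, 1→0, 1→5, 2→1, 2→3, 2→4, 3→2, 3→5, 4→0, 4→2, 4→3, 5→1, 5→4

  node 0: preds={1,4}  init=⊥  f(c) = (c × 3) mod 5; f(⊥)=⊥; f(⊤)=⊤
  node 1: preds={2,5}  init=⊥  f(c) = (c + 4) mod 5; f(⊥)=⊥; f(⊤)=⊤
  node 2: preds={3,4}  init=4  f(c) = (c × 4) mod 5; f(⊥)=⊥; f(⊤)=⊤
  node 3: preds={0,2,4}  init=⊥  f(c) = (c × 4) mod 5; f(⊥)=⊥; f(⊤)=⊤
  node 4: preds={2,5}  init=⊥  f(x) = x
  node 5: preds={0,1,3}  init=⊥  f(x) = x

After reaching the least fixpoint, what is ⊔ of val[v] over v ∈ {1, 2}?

Iteration log — 15 steps:
  step 1. node 0  ⊔preds=⊥  new=⊥  stable
  step 2. node 1  ⊔preds=4  new=3  old=⊥  +wl: 0
  step 3. node 2  ⊔preds=⊥  new=4  stable
  step 4. node 3  ⊔preds=4  new=1  old=⊥  +wl: 2
  step 5. node 4  ⊔preds=4  new=4  old=⊥  +wl: 3
  step 6. node 5  ⊔preds=⊤  new=⊤  old=⊥  +wl: 1,4
  step 7. node 0  ⊔preds=⊤  new=⊤  old=⊥  +wl: 5
  step 8. node 2  ⊔preds=⊤  new=⊤  old=4  +wl: 
  step 9. node 3  ⊔preds=⊤  new=⊤  old=1  +wl: 2
  step 10. node 1  ⊔preds=⊤  new=⊤  old=3  +wl: 0
  step 11. node 4  ⊔preds=⊤  new=⊤  old=4  +wl: 3
  step 12. node 5  ⊔preds=⊤  new=⊤  stable
  step 13. node 2  ⊔preds=⊤  new=⊤  stable
  step 14. node 0  ⊔preds=⊤  new=⊤  stable
  step 15. node 3  ⊔preds=⊤  new=⊤  stable

Least fixpoint reached:
  node 0: ⊤
  node 1: ⊤
  node 2: ⊤
  node 3: ⊤
  node 4: ⊤
  node 5: ⊤

⊤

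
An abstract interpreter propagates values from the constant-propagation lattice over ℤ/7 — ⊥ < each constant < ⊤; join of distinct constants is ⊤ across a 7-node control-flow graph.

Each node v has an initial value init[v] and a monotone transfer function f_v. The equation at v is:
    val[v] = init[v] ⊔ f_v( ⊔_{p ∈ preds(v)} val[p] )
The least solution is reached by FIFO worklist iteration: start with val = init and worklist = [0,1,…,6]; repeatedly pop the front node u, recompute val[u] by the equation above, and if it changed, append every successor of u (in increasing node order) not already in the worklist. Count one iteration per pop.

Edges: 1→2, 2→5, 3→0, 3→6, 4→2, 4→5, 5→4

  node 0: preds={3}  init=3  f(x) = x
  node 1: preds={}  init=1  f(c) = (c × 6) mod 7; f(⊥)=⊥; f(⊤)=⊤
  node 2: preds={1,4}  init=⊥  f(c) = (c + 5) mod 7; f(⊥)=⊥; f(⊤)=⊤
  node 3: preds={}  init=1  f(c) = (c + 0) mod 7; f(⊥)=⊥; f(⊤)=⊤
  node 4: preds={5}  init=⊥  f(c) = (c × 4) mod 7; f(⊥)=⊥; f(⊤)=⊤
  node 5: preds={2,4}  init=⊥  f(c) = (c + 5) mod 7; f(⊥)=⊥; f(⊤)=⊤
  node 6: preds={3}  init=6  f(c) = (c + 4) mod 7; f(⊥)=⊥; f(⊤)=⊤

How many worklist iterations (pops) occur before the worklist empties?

13

Iteration log — 13 steps:
  step 1. node 0  ⊔preds=1  new=⊤  old=3  +wl: 
  step 2. node 1  ⊔preds=⊥  new=1  stable
  step 3. node 2  ⊔preds=1  new=6  old=⊥  +wl: 
  step 4. node 3  ⊔preds=⊥  new=1  stable
  step 5. node 4  ⊔preds=⊥  new=⊥  stable
  step 6. node 5  ⊔preds=6  new=4  old=⊥  +wl: 4
  step 7. node 6  ⊔preds=1  new=⊤  old=6  +wl: 
  step 8. node 4  ⊔preds=4  new=2  old=⊥  +wl: 2,5
  step 9. node 2  ⊔preds=⊤  new=⊤  old=6  +wl: 
  step 10. node 5  ⊔preds=⊤  new=⊤  old=4  +wl: 4
  step 11. node 4  ⊔preds=⊤  new=⊤  old=2  +wl: 2,5
  step 12. node 2  ⊔preds=⊤  new=⊤  stable
  step 13. node 5  ⊔preds=⊤  new=⊤  stable

Least fixpoint reached:
  node 0: ⊤
  node 1: 1
  node 2: ⊤
  node 3: 1
  node 4: ⊤
  node 5: ⊤
  node 6: ⊤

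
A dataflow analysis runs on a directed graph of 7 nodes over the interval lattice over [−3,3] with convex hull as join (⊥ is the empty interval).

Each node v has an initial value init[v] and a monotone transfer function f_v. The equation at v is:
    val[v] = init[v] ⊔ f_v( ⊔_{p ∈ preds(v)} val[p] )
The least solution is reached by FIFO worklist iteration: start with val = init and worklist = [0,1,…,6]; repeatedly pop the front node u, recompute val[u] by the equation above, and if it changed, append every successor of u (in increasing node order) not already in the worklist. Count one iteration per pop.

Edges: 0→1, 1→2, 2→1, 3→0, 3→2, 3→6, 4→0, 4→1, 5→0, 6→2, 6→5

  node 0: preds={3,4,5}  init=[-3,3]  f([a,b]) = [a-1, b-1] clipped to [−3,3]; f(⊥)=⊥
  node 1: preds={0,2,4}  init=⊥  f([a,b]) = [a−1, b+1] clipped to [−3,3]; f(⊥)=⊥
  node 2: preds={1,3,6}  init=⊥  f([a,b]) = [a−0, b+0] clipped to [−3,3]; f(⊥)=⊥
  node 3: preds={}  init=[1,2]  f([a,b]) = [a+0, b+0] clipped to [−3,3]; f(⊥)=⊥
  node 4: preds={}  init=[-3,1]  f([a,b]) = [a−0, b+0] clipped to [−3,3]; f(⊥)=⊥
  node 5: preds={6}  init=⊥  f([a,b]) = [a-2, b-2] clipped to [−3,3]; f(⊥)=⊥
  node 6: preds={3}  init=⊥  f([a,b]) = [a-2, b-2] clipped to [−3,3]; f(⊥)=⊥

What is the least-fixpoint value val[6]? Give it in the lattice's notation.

Worklist (11 pops):
  #1 pop 0: in=[-3,2] → [-3,3] (no change)
  #2 pop 1: in=[-3,3] → [-3,3] (was ⊥); enqueue []
  #3 pop 2: in=[-3,3] → [-3,3] (was ⊥); enqueue [1]
  #4 pop 3: in=⊥ → [1,2] (no change)
  #5 pop 4: in=⊥ → [-3,1] (no change)
  #6 pop 5: in=⊥ → ⊥ (no change)
  #7 pop 6: in=[1,2] → [-1,0] (was ⊥); enqueue [2,5]
  #8 pop 1: in=[-3,3] → [-3,3] (no change)
  #9 pop 2: in=[-3,3] → [-3,3] (no change)
  #10 pop 5: in=[-1,0] → [-3,-2] (was ⊥); enqueue [0]
  #11 pop 0: in=[-3,2] → [-3,3] (no change)

Fixpoint:
  val[0] = [-3,3]
  val[1] = [-3,3]
  val[2] = [-3,3]
  val[3] = [1,2]
  val[4] = [-3,1]
  val[5] = [-3,-2]
  val[6] = [-1,0]

[-1,0]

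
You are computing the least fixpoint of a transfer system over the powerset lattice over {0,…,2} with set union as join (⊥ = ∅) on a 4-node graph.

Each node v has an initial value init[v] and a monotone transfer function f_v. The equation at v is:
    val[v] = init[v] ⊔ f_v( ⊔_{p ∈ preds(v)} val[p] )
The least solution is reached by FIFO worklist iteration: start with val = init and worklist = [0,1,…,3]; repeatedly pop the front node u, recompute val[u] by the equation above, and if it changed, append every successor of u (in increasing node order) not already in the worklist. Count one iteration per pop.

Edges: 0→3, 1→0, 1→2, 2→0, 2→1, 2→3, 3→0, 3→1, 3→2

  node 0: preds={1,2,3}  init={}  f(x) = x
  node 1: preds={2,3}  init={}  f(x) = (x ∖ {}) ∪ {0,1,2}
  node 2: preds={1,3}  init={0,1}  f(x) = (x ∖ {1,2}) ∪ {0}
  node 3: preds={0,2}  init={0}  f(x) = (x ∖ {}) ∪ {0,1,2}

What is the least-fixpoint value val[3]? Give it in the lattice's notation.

{0,1,2}

Trace (8 dequeues):
  [1] u=0 | in {0,1} | out {0,1} | prev {} | push {}
  [2] u=1 | in {0,1} | out {0,1,2} | prev {} | push {0}
  [3] u=2 | in {0,1,2} | out {0,1} | ==
  [4] u=3 | in {0,1} | out {0,1,2} | prev {0} | push {1,2}
  [5] u=0 | in {0,1,2} | out {0,1,2} | prev {0,1} | push {3}
  [6] u=1 | in {0,1,2} | out {0,1,2} | ==
  [7] u=2 | in {0,1,2} | out {0,1} | ==
  [8] u=3 | in {0,1,2} | out {0,1,2} | ==

Converged values:
  [0] {0,1,2}
  [1] {0,1,2}
  [2] {0,1}
  [3] {0,1,2}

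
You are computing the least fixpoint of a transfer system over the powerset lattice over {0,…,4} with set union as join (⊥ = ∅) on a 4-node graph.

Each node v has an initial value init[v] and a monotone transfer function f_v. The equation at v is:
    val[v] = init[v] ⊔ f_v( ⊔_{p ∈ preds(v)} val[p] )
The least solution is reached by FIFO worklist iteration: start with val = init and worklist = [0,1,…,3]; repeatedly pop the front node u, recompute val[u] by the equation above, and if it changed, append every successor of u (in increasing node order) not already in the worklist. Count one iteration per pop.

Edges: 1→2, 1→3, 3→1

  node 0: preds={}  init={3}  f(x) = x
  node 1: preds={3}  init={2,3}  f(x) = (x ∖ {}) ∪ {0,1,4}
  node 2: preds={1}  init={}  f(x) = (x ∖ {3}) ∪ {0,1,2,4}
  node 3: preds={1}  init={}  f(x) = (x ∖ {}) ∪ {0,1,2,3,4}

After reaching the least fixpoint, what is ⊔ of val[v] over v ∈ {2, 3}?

Worklist (5 pops):
  #1 pop 0: in={} → {3} (no change)
  #2 pop 1: in={} → {0,1,2,3,4} (was {2,3}); enqueue []
  #3 pop 2: in={0,1,2,3,4} → {0,1,2,4} (was {}); enqueue []
  #4 pop 3: in={0,1,2,3,4} → {0,1,2,3,4} (was {}); enqueue [1]
  #5 pop 1: in={0,1,2,3,4} → {0,1,2,3,4} (no change)

Fixpoint:
  val[0] = {3}
  val[1] = {0,1,2,3,4}
  val[2] = {0,1,2,4}
  val[3] = {0,1,2,3,4}

{0,1,2,3,4}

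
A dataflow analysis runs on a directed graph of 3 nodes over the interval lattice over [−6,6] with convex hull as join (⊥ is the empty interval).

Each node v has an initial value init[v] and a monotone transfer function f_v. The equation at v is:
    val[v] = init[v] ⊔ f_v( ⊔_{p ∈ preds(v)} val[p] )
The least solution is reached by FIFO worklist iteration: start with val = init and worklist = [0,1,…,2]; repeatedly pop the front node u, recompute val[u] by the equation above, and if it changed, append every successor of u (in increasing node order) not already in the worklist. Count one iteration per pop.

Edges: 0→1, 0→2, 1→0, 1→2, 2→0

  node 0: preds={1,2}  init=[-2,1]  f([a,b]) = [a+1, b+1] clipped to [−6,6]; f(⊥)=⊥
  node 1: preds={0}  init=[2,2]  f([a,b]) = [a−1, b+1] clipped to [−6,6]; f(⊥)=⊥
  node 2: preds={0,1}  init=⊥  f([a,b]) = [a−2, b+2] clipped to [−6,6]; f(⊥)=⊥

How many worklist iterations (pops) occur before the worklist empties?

10

Iteration log — 10 steps:
  step 1. node 0  ⊔preds=[2,2]  new=[-2,3]  old=[-2,1]  +wl: 
  step 2. node 1  ⊔preds=[-2,3]  new=[-3,4]  old=[2,2]  +wl: 0
  step 3. node 2  ⊔preds=[-3,4]  new=[-5,6]  old=⊥  +wl: 
  step 4. node 0  ⊔preds=[-5,6]  new=[-4,6]  old=[-2,3]  +wl: 1,2
  step 5. node 1  ⊔preds=[-4,6]  new=[-5,6]  old=[-3,4]  +wl: 0
  step 6. node 2  ⊔preds=[-5,6]  new=[-6,6]  old=[-5,6]  +wl: 
  step 7. node 0  ⊔preds=[-6,6]  new=[-5,6]  old=[-4,6]  +wl: 1,2
  step 8. node 1  ⊔preds=[-5,6]  new=[-6,6]  old=[-5,6]  +wl: 0
  step 9. node 2  ⊔preds=[-6,6]  new=[-6,6]  stable
  step 10. node 0  ⊔preds=[-6,6]  new=[-5,6]  stable

Least fixpoint reached:
  node 0: [-5,6]
  node 1: [-6,6]
  node 2: [-6,6]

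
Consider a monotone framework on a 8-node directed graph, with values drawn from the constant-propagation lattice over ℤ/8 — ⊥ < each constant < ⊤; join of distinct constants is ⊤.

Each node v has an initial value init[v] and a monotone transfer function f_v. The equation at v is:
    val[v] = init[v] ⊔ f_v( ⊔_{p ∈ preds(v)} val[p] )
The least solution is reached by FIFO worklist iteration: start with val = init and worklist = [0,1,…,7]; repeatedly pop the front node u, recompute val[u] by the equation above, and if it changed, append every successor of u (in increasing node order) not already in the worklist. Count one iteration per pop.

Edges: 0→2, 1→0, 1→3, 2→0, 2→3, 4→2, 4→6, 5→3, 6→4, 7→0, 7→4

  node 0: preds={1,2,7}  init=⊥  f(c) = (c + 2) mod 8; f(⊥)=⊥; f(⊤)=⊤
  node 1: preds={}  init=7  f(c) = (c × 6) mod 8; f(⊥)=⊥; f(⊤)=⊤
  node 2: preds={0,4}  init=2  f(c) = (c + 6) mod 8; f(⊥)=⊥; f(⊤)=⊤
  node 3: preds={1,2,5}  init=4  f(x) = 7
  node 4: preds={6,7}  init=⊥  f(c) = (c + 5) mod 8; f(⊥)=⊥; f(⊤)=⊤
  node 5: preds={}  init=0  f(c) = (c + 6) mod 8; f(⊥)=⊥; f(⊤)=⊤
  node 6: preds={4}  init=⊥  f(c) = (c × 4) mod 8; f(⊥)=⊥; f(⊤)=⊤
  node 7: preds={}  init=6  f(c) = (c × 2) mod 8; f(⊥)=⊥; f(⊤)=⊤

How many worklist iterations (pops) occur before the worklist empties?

Iteration log — 14 steps:
  step 1. node 0  ⊔preds=⊤  new=⊤  old=⊥  +wl: 
  step 2. node 1  ⊔preds=⊥  new=7  stable
  step 3. node 2  ⊔preds=⊤  new=⊤  old=2  +wl: 0
  step 4. node 3  ⊔preds=⊤  new=⊤  old=4  +wl: 
  step 5. node 4  ⊔preds=6  new=3  old=⊥  +wl: 2
  step 6. node 5  ⊔preds=⊥  new=0  stable
  step 7. node 6  ⊔preds=3  new=4  old=⊥  +wl: 4
  step 8. node 7  ⊔preds=⊥  new=6  stable
  step 9. node 0  ⊔preds=⊤  new=⊤  stable
  step 10. node 2  ⊔preds=⊤  new=⊤  stable
  step 11. node 4  ⊔preds=⊤  new=⊤  old=3  +wl: 2,6
  step 12. node 2  ⊔preds=⊤  new=⊤  stable
  step 13. node 6  ⊔preds=⊤  new=⊤  old=4  +wl: 4
  step 14. node 4  ⊔preds=⊤  new=⊤  stable

Least fixpoint reached:
  node 0: ⊤
  node 1: 7
  node 2: ⊤
  node 3: ⊤
  node 4: ⊤
  node 5: 0
  node 6: ⊤
  node 7: 6

14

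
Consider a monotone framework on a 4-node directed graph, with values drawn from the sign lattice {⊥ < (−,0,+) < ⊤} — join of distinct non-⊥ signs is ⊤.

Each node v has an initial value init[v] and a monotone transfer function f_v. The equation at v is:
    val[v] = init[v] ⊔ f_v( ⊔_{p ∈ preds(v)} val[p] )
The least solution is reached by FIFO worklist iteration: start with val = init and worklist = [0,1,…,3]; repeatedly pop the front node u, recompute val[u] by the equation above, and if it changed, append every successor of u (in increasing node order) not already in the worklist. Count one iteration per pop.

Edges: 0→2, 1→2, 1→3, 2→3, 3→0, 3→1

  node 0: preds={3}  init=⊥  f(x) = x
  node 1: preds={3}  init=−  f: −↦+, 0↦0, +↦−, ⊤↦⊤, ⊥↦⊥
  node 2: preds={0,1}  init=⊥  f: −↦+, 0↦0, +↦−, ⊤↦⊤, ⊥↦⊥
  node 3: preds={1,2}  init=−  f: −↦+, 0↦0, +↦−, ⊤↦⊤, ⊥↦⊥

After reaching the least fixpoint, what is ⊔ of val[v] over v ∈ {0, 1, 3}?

⊤

Worklist (7 pops):
  #1 pop 0: in=− → − (was ⊥); enqueue []
  #2 pop 1: in=− → ⊤ (was −); enqueue []
  #3 pop 2: in=⊤ → ⊤ (was ⊥); enqueue []
  #4 pop 3: in=⊤ → ⊤ (was −); enqueue [0,1]
  #5 pop 0: in=⊤ → ⊤ (was −); enqueue [2]
  #6 pop 1: in=⊤ → ⊤ (no change)
  #7 pop 2: in=⊤ → ⊤ (no change)

Fixpoint:
  val[0] = ⊤
  val[1] = ⊤
  val[2] = ⊤
  val[3] = ⊤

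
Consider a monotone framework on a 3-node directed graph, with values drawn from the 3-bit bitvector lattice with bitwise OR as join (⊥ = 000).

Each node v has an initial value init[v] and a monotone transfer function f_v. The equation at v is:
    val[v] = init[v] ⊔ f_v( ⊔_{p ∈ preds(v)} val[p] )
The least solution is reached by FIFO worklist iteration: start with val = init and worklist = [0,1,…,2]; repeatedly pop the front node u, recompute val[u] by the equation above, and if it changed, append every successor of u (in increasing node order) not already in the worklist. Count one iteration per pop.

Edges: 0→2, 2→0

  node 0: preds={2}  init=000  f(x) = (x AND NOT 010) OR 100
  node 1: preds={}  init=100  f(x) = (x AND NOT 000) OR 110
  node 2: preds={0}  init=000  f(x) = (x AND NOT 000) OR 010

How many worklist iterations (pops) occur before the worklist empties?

Iteration log — 4 steps:
  step 1. node 0  ⊔preds=000  new=100  old=000  +wl: 
  step 2. node 1  ⊔preds=000  new=110  old=100  +wl: 
  step 3. node 2  ⊔preds=100  new=110  old=000  +wl: 0
  step 4. node 0  ⊔preds=110  new=100  stable

Least fixpoint reached:
  node 0: 100
  node 1: 110
  node 2: 110

4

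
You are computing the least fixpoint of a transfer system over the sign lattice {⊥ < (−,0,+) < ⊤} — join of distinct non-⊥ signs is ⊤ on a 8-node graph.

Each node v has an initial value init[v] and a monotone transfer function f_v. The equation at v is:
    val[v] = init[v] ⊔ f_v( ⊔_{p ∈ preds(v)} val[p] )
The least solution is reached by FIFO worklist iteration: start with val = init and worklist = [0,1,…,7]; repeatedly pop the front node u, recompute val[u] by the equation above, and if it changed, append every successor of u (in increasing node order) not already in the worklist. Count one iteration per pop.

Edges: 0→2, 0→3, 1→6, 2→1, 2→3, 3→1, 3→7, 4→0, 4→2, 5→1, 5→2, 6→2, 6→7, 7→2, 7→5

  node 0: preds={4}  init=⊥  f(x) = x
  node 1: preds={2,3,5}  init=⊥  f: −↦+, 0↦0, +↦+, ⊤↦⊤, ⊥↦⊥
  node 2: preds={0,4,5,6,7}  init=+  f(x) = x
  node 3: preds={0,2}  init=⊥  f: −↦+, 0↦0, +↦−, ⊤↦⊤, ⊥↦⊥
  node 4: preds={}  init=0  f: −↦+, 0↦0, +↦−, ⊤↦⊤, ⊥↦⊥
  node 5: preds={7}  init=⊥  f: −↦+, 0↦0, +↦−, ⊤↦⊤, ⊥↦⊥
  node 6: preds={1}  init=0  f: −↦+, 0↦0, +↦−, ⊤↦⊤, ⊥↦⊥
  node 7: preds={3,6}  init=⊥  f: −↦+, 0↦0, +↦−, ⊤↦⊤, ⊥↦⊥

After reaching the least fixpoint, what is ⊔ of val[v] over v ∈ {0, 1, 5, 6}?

⊤

Trace (14 dequeues):
  [1] u=0 | in 0 | out 0 | prev ⊥ | push {}
  [2] u=1 | in + | out + | prev ⊥ | push {}
  [3] u=2 | in 0 | out ⊤ | prev + | push {1}
  [4] u=3 | in ⊤ | out ⊤ | prev ⊥ | push {}
  [5] u=4 | in ⊥ | out 0 | ==
  [6] u=5 | in ⊥ | out ⊥ | ==
  [7] u=6 | in + | out ⊤ | prev 0 | push {2}
  [8] u=7 | in ⊤ | out ⊤ | prev ⊥ | push {5}
  [9] u=1 | in ⊤ | out ⊤ | prev + | push {6}
  [10] u=2 | in ⊤ | out ⊤ | ==
  [11] u=5 | in ⊤ | out ⊤ | prev ⊥ | push {1,2}
  [12] u=6 | in ⊤ | out ⊤ | ==
  [13] u=1 | in ⊤ | out ⊤ | ==
  [14] u=2 | in ⊤ | out ⊤ | ==

Converged values:
  [0] 0
  [1] ⊤
  [2] ⊤
  [3] ⊤
  [4] 0
  [5] ⊤
  [6] ⊤
  [7] ⊤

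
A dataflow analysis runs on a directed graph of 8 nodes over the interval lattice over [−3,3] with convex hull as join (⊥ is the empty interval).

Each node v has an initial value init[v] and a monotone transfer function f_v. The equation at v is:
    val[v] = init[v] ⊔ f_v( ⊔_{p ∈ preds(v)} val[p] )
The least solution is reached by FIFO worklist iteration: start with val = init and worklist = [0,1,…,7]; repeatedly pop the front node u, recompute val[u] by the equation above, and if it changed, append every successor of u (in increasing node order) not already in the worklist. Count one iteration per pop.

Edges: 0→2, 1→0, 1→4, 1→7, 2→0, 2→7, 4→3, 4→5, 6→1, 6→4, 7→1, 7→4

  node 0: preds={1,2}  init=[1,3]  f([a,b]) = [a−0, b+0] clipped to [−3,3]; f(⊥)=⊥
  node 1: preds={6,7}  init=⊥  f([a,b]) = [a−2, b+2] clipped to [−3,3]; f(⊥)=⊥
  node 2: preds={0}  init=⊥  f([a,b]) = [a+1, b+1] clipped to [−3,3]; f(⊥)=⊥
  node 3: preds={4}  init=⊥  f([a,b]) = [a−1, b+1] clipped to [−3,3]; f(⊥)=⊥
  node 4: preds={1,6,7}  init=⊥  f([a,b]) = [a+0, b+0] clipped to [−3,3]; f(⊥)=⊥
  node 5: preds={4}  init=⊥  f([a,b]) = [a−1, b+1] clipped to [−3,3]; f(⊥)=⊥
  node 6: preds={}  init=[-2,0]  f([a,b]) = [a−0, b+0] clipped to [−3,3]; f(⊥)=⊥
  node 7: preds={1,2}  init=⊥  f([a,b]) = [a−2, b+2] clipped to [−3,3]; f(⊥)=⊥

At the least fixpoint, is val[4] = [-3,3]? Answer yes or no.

Iteration log — 17 steps:
  step 1. node 0  ⊔preds=⊥  new=[1,3]  stable
  step 2. node 1  ⊔preds=[-2,0]  new=[-3,2]  old=⊥  +wl: 0
  step 3. node 2  ⊔preds=[1,3]  new=[2,3]  old=⊥  +wl: 
  step 4. node 3  ⊔preds=⊥  new=⊥  stable
  step 5. node 4  ⊔preds=[-3,2]  new=[-3,2]  old=⊥  +wl: 3
  step 6. node 5  ⊔preds=[-3,2]  new=[-3,3]  old=⊥  +wl: 
  step 7. node 6  ⊔preds=⊥  new=[-2,0]  stable
  step 8. node 7  ⊔preds=[-3,3]  new=[-3,3]  old=⊥  +wl: 1,4
  step 9. node 0  ⊔preds=[-3,3]  new=[-3,3]  old=[1,3]  +wl: 2
  step 10. node 3  ⊔preds=[-3,2]  new=[-3,3]  old=⊥  +wl: 
  step 11. node 1  ⊔preds=[-3,3]  new=[-3,3]  old=[-3,2]  +wl: 0,7
  step 12. node 4  ⊔preds=[-3,3]  new=[-3,3]  old=[-3,2]  +wl: 3,5
  step 13. node 2  ⊔preds=[-3,3]  new=[-2,3]  old=[2,3]  +wl: 
  step 14. node 0  ⊔preds=[-3,3]  new=[-3,3]  stable
  step 15. node 7  ⊔preds=[-3,3]  new=[-3,3]  stable
  step 16. node 3  ⊔preds=[-3,3]  new=[-3,3]  stable
  step 17. node 5  ⊔preds=[-3,3]  new=[-3,3]  stable

Least fixpoint reached:
  node 0: [-3,3]
  node 1: [-3,3]
  node 2: [-2,3]
  node 3: [-3,3]
  node 4: [-3,3]
  node 5: [-3,3]
  node 6: [-2,0]
  node 7: [-3,3]

yes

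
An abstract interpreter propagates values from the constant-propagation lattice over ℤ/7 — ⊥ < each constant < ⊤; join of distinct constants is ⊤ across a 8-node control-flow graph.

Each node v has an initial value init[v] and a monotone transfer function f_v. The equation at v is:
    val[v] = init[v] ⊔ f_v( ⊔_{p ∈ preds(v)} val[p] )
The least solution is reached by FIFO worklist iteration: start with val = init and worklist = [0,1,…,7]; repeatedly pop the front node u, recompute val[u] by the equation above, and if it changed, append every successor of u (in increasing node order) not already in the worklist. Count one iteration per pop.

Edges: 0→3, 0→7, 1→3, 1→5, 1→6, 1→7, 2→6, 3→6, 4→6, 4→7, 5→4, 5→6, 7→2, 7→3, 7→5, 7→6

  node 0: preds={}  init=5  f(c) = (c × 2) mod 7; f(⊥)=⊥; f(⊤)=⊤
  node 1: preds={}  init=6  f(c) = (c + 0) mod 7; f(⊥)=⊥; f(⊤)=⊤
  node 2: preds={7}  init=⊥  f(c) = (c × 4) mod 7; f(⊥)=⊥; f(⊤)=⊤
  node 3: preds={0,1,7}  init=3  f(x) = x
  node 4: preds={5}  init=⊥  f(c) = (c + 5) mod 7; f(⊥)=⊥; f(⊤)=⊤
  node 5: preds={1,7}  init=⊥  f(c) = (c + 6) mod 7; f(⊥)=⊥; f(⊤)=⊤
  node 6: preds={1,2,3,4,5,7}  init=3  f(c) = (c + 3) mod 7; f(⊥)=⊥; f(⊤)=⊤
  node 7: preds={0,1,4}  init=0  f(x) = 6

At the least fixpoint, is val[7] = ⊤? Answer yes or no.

Iteration log — 14 steps:
  step 1. node 0  ⊔preds=⊥  new=5  stable
  step 2. node 1  ⊔preds=⊥  new=6  stable
  step 3. node 2  ⊔preds=0  new=0  old=⊥  +wl: 
  step 4. node 3  ⊔preds=⊤  new=⊤  old=3  +wl: 
  step 5. node 4  ⊔preds=⊥  new=⊥  stable
  step 6. node 5  ⊔preds=⊤  new=⊤  old=⊥  +wl: 4
  step 7. node 6  ⊔preds=⊤  new=⊤  old=3  +wl: 
  step 8. node 7  ⊔preds=⊤  new=⊤  old=0  +wl: 2,3,5,6
  step 9. node 4  ⊔preds=⊤  new=⊤  old=⊥  +wl: 7
  step 10. node 2  ⊔preds=⊤  new=⊤  old=0  +wl: 
  step 11. node 3  ⊔preds=⊤  new=⊤  stable
  step 12. node 5  ⊔preds=⊤  new=⊤  stable
  step 13. node 6  ⊔preds=⊤  new=⊤  stable
  step 14. node 7  ⊔preds=⊤  new=⊤  stable

Least fixpoint reached:
  node 0: 5
  node 1: 6
  node 2: ⊤
  node 3: ⊤
  node 4: ⊤
  node 5: ⊤
  node 6: ⊤
  node 7: ⊤

yes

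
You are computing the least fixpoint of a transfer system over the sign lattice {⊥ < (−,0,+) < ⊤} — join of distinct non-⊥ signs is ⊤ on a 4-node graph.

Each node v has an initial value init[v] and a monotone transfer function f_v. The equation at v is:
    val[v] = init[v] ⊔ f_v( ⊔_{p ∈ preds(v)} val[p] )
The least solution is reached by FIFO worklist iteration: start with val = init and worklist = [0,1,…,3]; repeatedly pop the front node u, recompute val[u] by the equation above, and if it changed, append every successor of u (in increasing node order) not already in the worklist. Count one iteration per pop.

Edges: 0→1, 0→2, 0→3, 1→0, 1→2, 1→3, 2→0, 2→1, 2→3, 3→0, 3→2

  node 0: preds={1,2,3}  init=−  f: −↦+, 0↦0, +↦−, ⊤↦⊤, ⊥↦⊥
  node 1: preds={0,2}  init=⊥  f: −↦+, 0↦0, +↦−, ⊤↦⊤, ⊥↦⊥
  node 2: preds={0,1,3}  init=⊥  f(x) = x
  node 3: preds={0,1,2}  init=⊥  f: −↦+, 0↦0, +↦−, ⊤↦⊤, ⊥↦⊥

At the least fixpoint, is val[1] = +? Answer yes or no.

no

Iteration log — 9 steps:
  step 1. node 0  ⊔preds=⊥  new=−  stable
  step 2. node 1  ⊔preds=−  new=+  old=⊥  +wl: 0
  step 3. node 2  ⊔preds=⊤  new=⊤  old=⊥  +wl: 1
  step 4. node 3  ⊔preds=⊤  new=⊤  old=⊥  +wl: 2
  step 5. node 0  ⊔preds=⊤  new=⊤  old=−  +wl: 3
  step 6. node 1  ⊔preds=⊤  new=⊤  old=+  +wl: 0
  step 7. node 2  ⊔preds=⊤  new=⊤  stable
  step 8. node 3  ⊔preds=⊤  new=⊤  stable
  step 9. node 0  ⊔preds=⊤  new=⊤  stable

Least fixpoint reached:
  node 0: ⊤
  node 1: ⊤
  node 2: ⊤
  node 3: ⊤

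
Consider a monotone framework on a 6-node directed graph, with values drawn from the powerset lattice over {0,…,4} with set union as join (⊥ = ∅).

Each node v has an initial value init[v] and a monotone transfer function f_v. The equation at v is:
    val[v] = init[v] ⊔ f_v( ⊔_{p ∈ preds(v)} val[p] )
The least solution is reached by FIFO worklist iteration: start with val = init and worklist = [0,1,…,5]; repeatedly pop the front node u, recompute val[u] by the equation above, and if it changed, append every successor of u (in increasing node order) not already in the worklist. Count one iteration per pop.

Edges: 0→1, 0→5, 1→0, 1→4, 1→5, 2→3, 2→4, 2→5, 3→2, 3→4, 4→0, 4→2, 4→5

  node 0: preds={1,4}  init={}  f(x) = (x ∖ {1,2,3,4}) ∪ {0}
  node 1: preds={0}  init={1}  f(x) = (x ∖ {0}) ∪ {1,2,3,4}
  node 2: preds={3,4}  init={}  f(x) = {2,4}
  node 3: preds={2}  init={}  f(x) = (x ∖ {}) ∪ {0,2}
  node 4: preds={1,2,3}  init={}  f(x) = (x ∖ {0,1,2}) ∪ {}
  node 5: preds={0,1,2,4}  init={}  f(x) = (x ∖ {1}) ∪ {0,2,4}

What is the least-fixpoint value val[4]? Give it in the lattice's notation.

Iteration log — 8 steps:
  step 1. node 0  ⊔preds={1}  new={0}  old={}  +wl: 
  step 2. node 1  ⊔preds={0}  new={1,2,3,4}  old={1}  +wl: 0
  step 3. node 2  ⊔preds={}  new={2,4}  old={}  +wl: 
  step 4. node 3  ⊔preds={2,4}  new={0,2,4}  old={}  +wl: 2
  step 5. node 4  ⊔preds={0,1,2,3,4}  new={3,4}  old={}  +wl: 
  step 6. node 5  ⊔preds={0,1,2,3,4}  new={0,2,3,4}  old={}  +wl: 
  step 7. node 0  ⊔preds={1,2,3,4}  new={0}  stable
  step 8. node 2  ⊔preds={0,2,3,4}  new={2,4}  stable

Least fixpoint reached:
  node 0: {0}
  node 1: {1,2,3,4}
  node 2: {2,4}
  node 3: {0,2,4}
  node 4: {3,4}
  node 5: {0,2,3,4}

{3,4}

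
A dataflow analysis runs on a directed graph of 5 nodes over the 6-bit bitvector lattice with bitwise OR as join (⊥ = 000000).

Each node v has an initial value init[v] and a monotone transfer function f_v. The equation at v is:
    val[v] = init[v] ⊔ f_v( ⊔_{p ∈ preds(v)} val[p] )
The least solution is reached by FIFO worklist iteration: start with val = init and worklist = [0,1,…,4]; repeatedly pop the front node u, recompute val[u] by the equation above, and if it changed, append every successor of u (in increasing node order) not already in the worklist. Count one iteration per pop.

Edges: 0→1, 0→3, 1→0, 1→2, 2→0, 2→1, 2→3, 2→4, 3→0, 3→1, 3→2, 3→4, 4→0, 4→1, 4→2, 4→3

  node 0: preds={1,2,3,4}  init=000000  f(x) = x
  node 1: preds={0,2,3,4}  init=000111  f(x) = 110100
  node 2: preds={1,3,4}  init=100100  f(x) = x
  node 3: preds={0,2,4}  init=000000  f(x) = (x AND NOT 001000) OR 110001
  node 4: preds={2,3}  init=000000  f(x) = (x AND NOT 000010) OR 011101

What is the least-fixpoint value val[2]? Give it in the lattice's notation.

Worklist (12 pops):
  #1 pop 0: in=100111 → 100111 (was 000000); enqueue []
  #2 pop 1: in=100111 → 110111 (was 000111); enqueue [0]
  #3 pop 2: in=110111 → 110111 (was 100100); enqueue [1]
  #4 pop 3: in=110111 → 110111 (was 000000); enqueue [2]
  #5 pop 4: in=110111 → 111101 (was 000000); enqueue [3]
  #6 pop 0: in=111111 → 111111 (was 100111); enqueue []
  #7 pop 1: in=111111 → 110111 (no change)
  #8 pop 2: in=111111 → 111111 (was 110111); enqueue [0,1,4]
  #9 pop 3: in=111111 → 110111 (no change)
  #10 pop 0: in=111111 → 111111 (no change)
  #11 pop 1: in=111111 → 110111 (no change)
  #12 pop 4: in=111111 → 111101 (no change)

Fixpoint:
  val[0] = 111111
  val[1] = 110111
  val[2] = 111111
  val[3] = 110111
  val[4] = 111101

111111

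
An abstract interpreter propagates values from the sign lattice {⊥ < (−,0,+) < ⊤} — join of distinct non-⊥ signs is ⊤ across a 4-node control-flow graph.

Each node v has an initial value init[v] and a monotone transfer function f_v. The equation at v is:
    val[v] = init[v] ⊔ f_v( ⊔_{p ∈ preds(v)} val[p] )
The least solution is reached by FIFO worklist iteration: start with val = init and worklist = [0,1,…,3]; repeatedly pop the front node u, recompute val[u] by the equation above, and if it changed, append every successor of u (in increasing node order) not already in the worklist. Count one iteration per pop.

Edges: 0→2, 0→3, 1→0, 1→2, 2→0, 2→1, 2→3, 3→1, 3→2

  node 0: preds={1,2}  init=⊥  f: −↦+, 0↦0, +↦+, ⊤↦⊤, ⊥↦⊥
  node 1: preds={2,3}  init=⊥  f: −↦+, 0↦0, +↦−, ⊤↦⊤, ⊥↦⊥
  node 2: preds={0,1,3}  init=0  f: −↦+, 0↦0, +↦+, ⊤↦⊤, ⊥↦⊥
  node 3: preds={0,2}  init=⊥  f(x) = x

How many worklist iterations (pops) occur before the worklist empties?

Worklist (7 pops):
  #1 pop 0: in=0 → 0 (was ⊥); enqueue []
  #2 pop 1: in=0 → 0 (was ⊥); enqueue [0]
  #3 pop 2: in=0 → 0 (no change)
  #4 pop 3: in=0 → 0 (was ⊥); enqueue [1,2]
  #5 pop 0: in=0 → 0 (no change)
  #6 pop 1: in=0 → 0 (no change)
  #7 pop 2: in=0 → 0 (no change)

Fixpoint:
  val[0] = 0
  val[1] = 0
  val[2] = 0
  val[3] = 0

7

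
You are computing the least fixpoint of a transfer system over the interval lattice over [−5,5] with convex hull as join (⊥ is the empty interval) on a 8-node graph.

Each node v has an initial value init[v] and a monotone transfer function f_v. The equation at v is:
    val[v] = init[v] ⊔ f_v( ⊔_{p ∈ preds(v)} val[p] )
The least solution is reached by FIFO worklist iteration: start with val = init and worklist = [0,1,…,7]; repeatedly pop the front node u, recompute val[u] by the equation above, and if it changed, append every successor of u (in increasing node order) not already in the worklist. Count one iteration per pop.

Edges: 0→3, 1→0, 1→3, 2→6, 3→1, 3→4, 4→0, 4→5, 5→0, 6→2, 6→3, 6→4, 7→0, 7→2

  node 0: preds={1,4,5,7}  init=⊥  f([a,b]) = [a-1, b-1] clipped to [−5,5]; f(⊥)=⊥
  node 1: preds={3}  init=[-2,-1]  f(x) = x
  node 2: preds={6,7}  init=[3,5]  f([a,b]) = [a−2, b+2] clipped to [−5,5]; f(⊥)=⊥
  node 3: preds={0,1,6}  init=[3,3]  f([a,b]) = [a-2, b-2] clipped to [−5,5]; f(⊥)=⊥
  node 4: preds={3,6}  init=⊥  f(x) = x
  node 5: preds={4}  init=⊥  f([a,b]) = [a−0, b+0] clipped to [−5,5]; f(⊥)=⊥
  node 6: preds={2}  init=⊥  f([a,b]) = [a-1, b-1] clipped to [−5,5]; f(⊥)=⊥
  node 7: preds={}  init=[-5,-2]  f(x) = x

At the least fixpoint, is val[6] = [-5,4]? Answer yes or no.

Iteration log — 17 steps:
  step 1. node 0  ⊔preds=[-5,-1]  new=[-5,-2]  old=⊥  +wl: 
  step 2. node 1  ⊔preds=[3,3]  new=[-2,3]  old=[-2,-1]  +wl: 0
  step 3. node 2  ⊔preds=[-5,-2]  new=[-5,5]  old=[3,5]  +wl: 
  step 4. node 3  ⊔preds=[-5,3]  new=[-5,3]  old=[3,3]  +wl: 1
  step 5. node 4  ⊔preds=[-5,3]  new=[-5,3]  old=⊥  +wl: 
  step 6. node 5  ⊔preds=[-5,3]  new=[-5,3]  old=⊥  +wl: 
  step 7. node 6  ⊔preds=[-5,5]  new=[-5,4]  old=⊥  +wl: 2,3,4
  step 8. node 7  ⊔preds=⊥  new=[-5,-2]  stable
  step 9. node 0  ⊔preds=[-5,3]  new=[-5,2]  old=[-5,-2]  +wl: 
  step 10. node 1  ⊔preds=[-5,3]  new=[-5,3]  old=[-2,3]  +wl: 0
  step 11. node 2  ⊔preds=[-5,4]  new=[-5,5]  stable
  step 12. node 3  ⊔preds=[-5,4]  new=[-5,3]  stable
  step 13. node 4  ⊔preds=[-5,4]  new=[-5,4]  old=[-5,3]  +wl: 5
  step 14. node 0  ⊔preds=[-5,4]  new=[-5,3]  old=[-5,2]  +wl: 3
  step 15. node 5  ⊔preds=[-5,4]  new=[-5,4]  old=[-5,3]  +wl: 0
  step 16. node 3  ⊔preds=[-5,4]  new=[-5,3]  stable
  step 17. node 0  ⊔preds=[-5,4]  new=[-5,3]  stable

Least fixpoint reached:
  node 0: [-5,3]
  node 1: [-5,3]
  node 2: [-5,5]
  node 3: [-5,3]
  node 4: [-5,4]
  node 5: [-5,4]
  node 6: [-5,4]
  node 7: [-5,-2]

yes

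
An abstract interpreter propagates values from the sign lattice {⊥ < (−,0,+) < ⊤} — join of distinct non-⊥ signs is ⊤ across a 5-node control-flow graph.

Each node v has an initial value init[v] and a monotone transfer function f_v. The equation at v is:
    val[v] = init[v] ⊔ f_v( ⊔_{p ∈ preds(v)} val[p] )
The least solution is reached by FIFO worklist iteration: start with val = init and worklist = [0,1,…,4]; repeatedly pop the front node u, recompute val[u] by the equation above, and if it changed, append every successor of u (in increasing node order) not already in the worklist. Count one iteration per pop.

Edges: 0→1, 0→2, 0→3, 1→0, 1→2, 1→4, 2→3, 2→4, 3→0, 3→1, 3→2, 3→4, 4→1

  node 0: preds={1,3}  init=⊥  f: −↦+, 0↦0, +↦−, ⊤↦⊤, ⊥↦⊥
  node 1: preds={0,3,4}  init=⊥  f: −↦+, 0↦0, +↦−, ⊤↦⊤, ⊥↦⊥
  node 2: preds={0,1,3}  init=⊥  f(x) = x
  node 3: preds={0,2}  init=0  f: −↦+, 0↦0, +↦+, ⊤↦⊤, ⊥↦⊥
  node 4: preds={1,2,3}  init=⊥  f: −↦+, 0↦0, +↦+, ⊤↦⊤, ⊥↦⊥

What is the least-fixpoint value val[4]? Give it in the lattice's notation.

Iteration log — 7 steps:
  step 1. node 0  ⊔preds=0  new=0  old=⊥  +wl: 
  step 2. node 1  ⊔preds=0  new=0  old=⊥  +wl: 0
  step 3. node 2  ⊔preds=0  new=0  old=⊥  +wl: 
  step 4. node 3  ⊔preds=0  new=0  stable
  step 5. node 4  ⊔preds=0  new=0  old=⊥  +wl: 1
  step 6. node 0  ⊔preds=0  new=0  stable
  step 7. node 1  ⊔preds=0  new=0  stable

Least fixpoint reached:
  node 0: 0
  node 1: 0
  node 2: 0
  node 3: 0
  node 4: 0

0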